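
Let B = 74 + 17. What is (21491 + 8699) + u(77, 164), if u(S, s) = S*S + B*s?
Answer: 51043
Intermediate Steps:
B = 91
u(S, s) = S² + 91*s (u(S, s) = S*S + 91*s = S² + 91*s)
(21491 + 8699) + u(77, 164) = (21491 + 8699) + (77² + 91*164) = 30190 + (5929 + 14924) = 30190 + 20853 = 51043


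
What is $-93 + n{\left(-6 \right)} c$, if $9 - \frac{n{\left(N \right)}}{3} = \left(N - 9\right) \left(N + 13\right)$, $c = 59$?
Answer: $20085$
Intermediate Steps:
$n{\left(N \right)} = 27 - 3 \left(-9 + N\right) \left(13 + N\right)$ ($n{\left(N \right)} = 27 - 3 \left(N - 9\right) \left(N + 13\right) = 27 - 3 \left(-9 + N\right) \left(13 + N\right)$)
$-93 + n{\left(-6 \right)} c = -93 + \left(378 - -72 - 3 \left(-6\right)^{2}\right) 59 = -93 + \left(378 + 72 - 108\right) 59 = -93 + 342 \cdot 59 = -93 + 20178 = 20085$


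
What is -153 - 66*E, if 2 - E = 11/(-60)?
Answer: -2971/10 ≈ -297.10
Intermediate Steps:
E = 131/60 (E = 2 - 11/(-60) = 2 - 11*(-1)/60 = 2 - 1*(-11/60) = 2 + 11/60 = 131/60 ≈ 2.1833)
-153 - 66*E = -153 - 66*131/60 = -153 - 1441/10 = -2971/10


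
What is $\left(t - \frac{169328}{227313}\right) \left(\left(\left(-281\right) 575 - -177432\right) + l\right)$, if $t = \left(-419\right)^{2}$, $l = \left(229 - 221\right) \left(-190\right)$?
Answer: $\frac{21190685108715}{8419} \approx 2.517 \cdot 10^{9}$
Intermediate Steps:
$l = -1520$ ($l = 8 \left(-190\right) = -1520$)
$t = 175561$
$\left(t - \frac{169328}{227313}\right) \left(\left(\left(-281\right) 575 - -177432\right) + l\right) = \left(175561 - \frac{169328}{227313}\right) \left(\left(\left(-281\right) 575 - -177432\right) - 1520\right) = \left(175561 - \frac{169328}{227313}\right) \left(\left(-161575 + 177432\right) - 1520\right) = \left(175561 - \frac{169328}{227313}\right) \left(15857 - 1520\right) = \frac{39907128265}{227313} \cdot 14337 = \frac{21190685108715}{8419}$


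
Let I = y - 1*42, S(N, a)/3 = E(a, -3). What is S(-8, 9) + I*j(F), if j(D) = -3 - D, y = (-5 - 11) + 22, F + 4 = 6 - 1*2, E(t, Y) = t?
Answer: 135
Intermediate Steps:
S(N, a) = 3*a
F = 0 (F = -4 + (6 - 1*2) = -4 + (6 - 2) = -4 + 4 = 0)
y = 6 (y = -16 + 22 = 6)
I = -36 (I = 6 - 1*42 = 6 - 42 = -36)
S(-8, 9) + I*j(F) = 3*9 - 36*(-3 - 1*0) = 27 - 36*(-3 + 0) = 27 - 36*(-3) = 27 + 108 = 135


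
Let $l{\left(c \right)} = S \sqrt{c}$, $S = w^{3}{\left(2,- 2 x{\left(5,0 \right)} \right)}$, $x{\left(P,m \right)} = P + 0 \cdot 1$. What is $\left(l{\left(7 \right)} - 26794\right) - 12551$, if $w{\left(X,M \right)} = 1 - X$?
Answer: $-39345 - \sqrt{7} \approx -39348.0$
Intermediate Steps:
$x{\left(P,m \right)} = P$ ($x{\left(P,m \right)} = P + 0 = P$)
$S = -1$ ($S = \left(1 - 2\right)^{3} = \left(-1\right)^{3} = -1$)
$l{\left(c \right)} = - \sqrt{c}$
$\left(l{\left(7 \right)} - 26794\right) - 12551 = \left(- \sqrt{7} - 26794\right) - 12551 = \left(-26794 - \sqrt{7}\right) - 12551 = -39345 - \sqrt{7}$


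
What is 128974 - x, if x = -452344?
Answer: 581318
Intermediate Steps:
128974 - x = 128974 - 1*(-452344) = 128974 + 452344 = 581318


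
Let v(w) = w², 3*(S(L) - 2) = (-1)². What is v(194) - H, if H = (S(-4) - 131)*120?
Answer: 53076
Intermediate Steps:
S(L) = 7/3 (S(L) = 2 + (⅓)*(-1)² = 2 + (⅓)*1 = 2 + ⅓ = 7/3)
H = -15440 (H = (7/3 - 131)*120 = -386/3*120 = -15440)
v(194) - H = 194² - 1*(-15440) = 37636 + 15440 = 53076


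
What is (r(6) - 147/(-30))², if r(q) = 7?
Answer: 14161/100 ≈ 141.61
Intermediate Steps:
(r(6) - 147/(-30))² = (7 - 147/(-30))² = (7 - 147*(-1/30))² = (7 + 49/10)² = (119/10)² = 14161/100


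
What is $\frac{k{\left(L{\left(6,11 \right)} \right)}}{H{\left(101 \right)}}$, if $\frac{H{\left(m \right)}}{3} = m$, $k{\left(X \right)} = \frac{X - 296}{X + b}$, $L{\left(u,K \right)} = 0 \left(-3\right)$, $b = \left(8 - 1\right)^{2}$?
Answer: $- \frac{296}{14847} \approx -0.019937$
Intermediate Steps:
$b = 49$ ($b = 7^{2} = 49$)
$L{\left(u,K \right)} = 0$
$k{\left(X \right)} = \frac{-296 + X}{49 + X}$ ($k{\left(X \right)} = \frac{X - 296}{X + 49} = \frac{-296 + X}{49 + X}$)
$H{\left(m \right)} = 3 m$
$\frac{k{\left(L{\left(6,11 \right)} \right)}}{H{\left(101 \right)}} = \frac{\frac{1}{49 + 0} \left(-296 + 0\right)}{3 \cdot 101} = \frac{\frac{1}{49} \left(-296\right)}{303} = \frac{1}{49} \left(-296\right) \frac{1}{303} = \left(- \frac{296}{49}\right) \frac{1}{303} = - \frac{296}{14847}$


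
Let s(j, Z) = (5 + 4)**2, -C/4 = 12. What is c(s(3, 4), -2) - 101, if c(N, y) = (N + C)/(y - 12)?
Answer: -1447/14 ≈ -103.36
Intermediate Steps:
C = -48 (C = -4*12 = -48)
s(j, Z) = 81 (s(j, Z) = 9**2 = 81)
c(N, y) = (-48 + N)/(-12 + y) (c(N, y) = (N - 48)/(y - 12) = (-48 + N)/(-12 + y))
c(s(3, 4), -2) - 101 = (-48 + 81)/(-12 - 2) - 101 = 33/(-14) - 101 = -1/14*33 - 101 = -33/14 - 101 = -1447/14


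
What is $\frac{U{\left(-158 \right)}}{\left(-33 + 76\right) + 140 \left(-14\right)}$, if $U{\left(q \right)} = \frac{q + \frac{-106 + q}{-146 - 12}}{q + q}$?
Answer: $- \frac{6175}{23927994} \approx -0.00025807$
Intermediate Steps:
$U{\left(q \right)} = \frac{\frac{53}{79} + \frac{157 q}{158}}{2 q}$ ($U{\left(q \right)} = \frac{q + \frac{-106 + q}{-158}}{2 q} = \left(q + \left(-106 + q\right) \left(- \frac{1}{158}\right)\right) \frac{1}{2 q} = \left(q - \left(- \frac{53}{79} + \frac{q}{158}\right)\right) \frac{1}{2 q} = \left(\frac{53}{79} + \frac{157 q}{158}\right) \frac{1}{2 q} = \frac{\frac{53}{79} + \frac{157 q}{158}}{2 q}$)
$\frac{U{\left(-158 \right)}}{\left(-33 + 76\right) + 140 \left(-14\right)} = \frac{\frac{1}{316} \frac{1}{-158} \left(106 + 157 \left(-158\right)\right)}{\left(-33 + 76\right) + 140 \left(-14\right)} = \frac{\frac{1}{316} \left(- \frac{1}{158}\right) \left(106 - 24806\right)}{43 - 1960} = \frac{\frac{1}{316} \left(- \frac{1}{158}\right) \left(-24700\right)}{-1917} = \frac{6175}{12482} \left(- \frac{1}{1917}\right) = - \frac{6175}{23927994}$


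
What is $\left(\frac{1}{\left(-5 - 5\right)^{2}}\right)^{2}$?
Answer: $\frac{1}{10000} \approx 0.0001$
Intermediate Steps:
$\left(\frac{1}{\left(-5 - 5\right)^{2}}\right)^{2} = \left(\frac{1}{\left(-10\right)^{2}}\right)^{2} = \left(\frac{1}{100}\right)^{2} = \frac{1}{10000}$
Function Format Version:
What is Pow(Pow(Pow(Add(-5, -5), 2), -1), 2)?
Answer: Rational(1, 10000) ≈ 0.00010000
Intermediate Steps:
Pow(Pow(Pow(Add(-5, -5), 2), -1), 2) = Pow(Pow(Pow(-10, 2), -1), 2) = Pow(Pow(100, -1), 2) = Pow(Rational(1, 100), 2) = Rational(1, 10000)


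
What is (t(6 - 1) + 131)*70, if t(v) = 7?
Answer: 9660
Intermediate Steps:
(t(6 - 1) + 131)*70 = (7 + 131)*70 = 138*70 = 9660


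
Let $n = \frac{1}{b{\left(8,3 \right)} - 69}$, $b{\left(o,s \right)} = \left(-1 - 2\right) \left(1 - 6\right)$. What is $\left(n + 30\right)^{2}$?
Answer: $\frac{2621161}{2916} \approx 898.89$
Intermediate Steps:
$b{\left(o,s \right)} = 15$ ($b{\left(o,s \right)} = \left(-3\right) \left(-5\right) = 15$)
$n = - \frac{1}{54}$ ($n = \frac{1}{15 - 69} = \frac{1}{-54} = - \frac{1}{54} \approx -0.018519$)
$\left(n + 30\right)^{2} = \left(- \frac{1}{54} + 30\right)^{2} = \left(\frac{1619}{54}\right)^{2} = \frac{2621161}{2916}$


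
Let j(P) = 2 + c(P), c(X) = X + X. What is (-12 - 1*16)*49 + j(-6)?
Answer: -1382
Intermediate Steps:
c(X) = 2*X
j(P) = 2 + 2*P
(-12 - 1*16)*49 + j(-6) = (-12 - 1*16)*49 + (2 + 2*(-6)) = (-12 - 16)*49 + (2 - 12) = -28*49 - 10 = -1372 - 10 = -1382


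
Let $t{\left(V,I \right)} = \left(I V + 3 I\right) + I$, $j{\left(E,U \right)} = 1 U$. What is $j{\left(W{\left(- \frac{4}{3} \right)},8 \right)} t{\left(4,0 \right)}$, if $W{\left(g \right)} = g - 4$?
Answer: $0$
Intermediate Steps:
$W{\left(g \right)} = -4 + g$
$j{\left(E,U \right)} = U$
$t{\left(V,I \right)} = 4 I + I V$ ($t{\left(V,I \right)} = \left(3 I + I V\right) + I = 4 I + I V$)
$j{\left(W{\left(- \frac{4}{3} \right)},8 \right)} t{\left(4,0 \right)} = 8 \cdot 0 \left(4 + 4\right) = 8 \cdot 0 \cdot 8 = 8 \cdot 0 = 0$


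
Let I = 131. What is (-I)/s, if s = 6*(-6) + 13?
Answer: 131/23 ≈ 5.6956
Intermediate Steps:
s = -23 (s = -36 + 13 = -23)
(-I)/s = -1*131/(-23) = -131*(-1/23) = 131/23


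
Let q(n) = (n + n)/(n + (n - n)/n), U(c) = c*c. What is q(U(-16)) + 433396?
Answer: 433398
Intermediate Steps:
U(c) = c**2
q(n) = 2 (q(n) = (2*n)/(n + 0/n) = (2*n)/(n + 0) = (2*n)/n = 2)
q(U(-16)) + 433396 = 2 + 433396 = 433398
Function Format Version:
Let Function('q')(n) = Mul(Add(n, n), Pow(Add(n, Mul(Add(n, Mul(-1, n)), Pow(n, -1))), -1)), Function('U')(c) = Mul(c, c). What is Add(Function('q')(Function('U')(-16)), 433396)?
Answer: 433398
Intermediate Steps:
Function('U')(c) = Pow(c, 2)
Function('q')(n) = 2 (Function('q')(n) = Mul(Mul(2, n), Pow(Add(n, Mul(0, Pow(n, -1))), -1)) = Mul(Mul(2, n), Pow(Add(n, 0), -1)) = Mul(Mul(2, n), Pow(n, -1)) = 2)
Add(Function('q')(Function('U')(-16)), 433396) = Add(2, 433396) = 433398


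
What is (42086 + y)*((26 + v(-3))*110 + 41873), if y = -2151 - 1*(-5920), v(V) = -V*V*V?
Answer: 2187421065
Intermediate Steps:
v(V) = -V**3 (v(V) = -V**2*V = -V**3)
y = 3769 (y = -2151 + 5920 = 3769)
(42086 + y)*((26 + v(-3))*110 + 41873) = (42086 + 3769)*((26 - 1*(-3)**3)*110 + 41873) = 45855*((26 - 1*(-27))*110 + 41873) = 45855*((26 + 27)*110 + 41873) = 45855*(53*110 + 41873) = 45855*(5830 + 41873) = 45855*47703 = 2187421065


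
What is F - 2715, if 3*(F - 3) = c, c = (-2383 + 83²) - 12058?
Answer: -15688/3 ≈ -5229.3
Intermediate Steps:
c = -7552 (c = (-2383 + 6889) - 12058 = 4506 - 12058 = -7552)
F = -7543/3 (F = 3 + (⅓)*(-7552) = 3 - 7552/3 = -7543/3 ≈ -2514.3)
F - 2715 = -7543/3 - 2715 = -15688/3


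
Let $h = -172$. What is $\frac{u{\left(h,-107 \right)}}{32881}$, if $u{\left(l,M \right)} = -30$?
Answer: $- \frac{30}{32881} \approx -0.00091238$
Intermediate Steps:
$\frac{u{\left(h,-107 \right)}}{32881} = - \frac{30}{32881}$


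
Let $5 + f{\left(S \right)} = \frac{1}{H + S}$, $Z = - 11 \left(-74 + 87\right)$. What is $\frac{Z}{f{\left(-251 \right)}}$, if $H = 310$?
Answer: $\frac{8437}{294} \approx 28.697$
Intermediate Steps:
$Z = -143$ ($Z = \left(-11\right) 13 = -143$)
$f{\left(S \right)} = -5 + \frac{1}{310 + S}$
$\frac{Z}{f{\left(-251 \right)}} = - \frac{143}{\frac{1}{310 - 251} \left(-1549 - -1255\right)} = - \frac{143}{\frac{1}{59} \left(-1549 + 1255\right)} = - \frac{143}{\frac{1}{59} \left(-294\right)} = - \frac{143}{- \frac{294}{59}} = \left(-143\right) \left(- \frac{59}{294}\right) = \frac{8437}{294}$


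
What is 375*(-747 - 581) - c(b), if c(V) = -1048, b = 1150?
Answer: -496952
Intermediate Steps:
375*(-747 - 581) - c(b) = 375*(-747 - 581) - 1*(-1048) = 375*(-1328) + 1048 = -498000 + 1048 = -496952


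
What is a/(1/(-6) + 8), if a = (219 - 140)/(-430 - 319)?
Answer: -474/35203 ≈ -0.013465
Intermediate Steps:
a = -79/749 (a = 79/(-749) = 79*(-1/749) = -79/749 ≈ -0.10547)
a/(1/(-6) + 8) = -79/(749*(1/(-6) + 8)) = -79/(749*(-⅙ + 8)) = -79/(749*47/6) = -79/749*6/47 = -474/35203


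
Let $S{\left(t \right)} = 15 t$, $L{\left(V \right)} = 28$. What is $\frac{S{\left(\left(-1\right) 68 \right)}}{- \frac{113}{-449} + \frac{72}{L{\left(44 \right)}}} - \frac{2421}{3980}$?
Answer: $- \frac{12780804333}{35314540} \approx -361.91$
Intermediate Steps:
$\frac{S{\left(\left(-1\right) 68 \right)}}{- \frac{113}{-449} + \frac{72}{L{\left(44 \right)}}} - \frac{2421}{3980} = \frac{15 \left(\left(-1\right) 68\right)}{- \frac{113}{-449} + \frac{72}{28}} - \frac{2421}{3980} = \frac{15 \left(-68\right)}{\left(-113\right) \left(- \frac{1}{449}\right) + 72 \cdot \frac{1}{28}} - \frac{2421}{3980} = - \frac{1020}{\frac{113}{449} + \frac{18}{7}} - \frac{2421}{3980} = - \frac{1020}{\frac{8873}{3143}} - \frac{2421}{3980} = \left(-1020\right) \frac{3143}{8873} - \frac{2421}{3980} = - \frac{3205860}{8873} - \frac{2421}{3980} = - \frac{12780804333}{35314540}$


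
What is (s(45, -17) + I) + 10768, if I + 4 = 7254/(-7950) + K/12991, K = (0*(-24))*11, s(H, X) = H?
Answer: 14320716/1325 ≈ 10808.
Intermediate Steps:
K = 0 (K = 0*11 = 0)
I = -6509/1325 (I = -4 + (7254/(-7950) + 0/12991) = -4 + (7254*(-1/7950) + 0*(1/12991)) = -4 + (-1209/1325 + 0) = -4 - 1209/1325 = -6509/1325 ≈ -4.9125)
(s(45, -17) + I) + 10768 = (45 - 6509/1325) + 10768 = 53116/1325 + 10768 = 14320716/1325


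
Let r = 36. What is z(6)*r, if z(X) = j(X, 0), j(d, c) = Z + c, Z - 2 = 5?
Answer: 252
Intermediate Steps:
Z = 7 (Z = 2 + 5 = 7)
j(d, c) = 7 + c
z(X) = 7 (z(X) = 7 + 0 = 7)
z(6)*r = 7*36 = 252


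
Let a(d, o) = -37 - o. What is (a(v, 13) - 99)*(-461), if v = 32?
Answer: 68689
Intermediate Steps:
(a(v, 13) - 99)*(-461) = ((-37 - 1*13) - 99)*(-461) = ((-37 - 13) - 99)*(-461) = (-50 - 99)*(-461) = -149*(-461) = 68689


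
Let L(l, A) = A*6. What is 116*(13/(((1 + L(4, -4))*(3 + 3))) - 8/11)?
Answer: -72326/759 ≈ -95.291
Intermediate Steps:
L(l, A) = 6*A
116*(13/(((1 + L(4, -4))*(3 + 3))) - 8/11) = 116*(13/(((1 + 6*(-4))*(3 + 3))) - 8/11) = 116*(13/(((1 - 24)*6)) - 8*1/11) = 116*(13/((-23*6)) - 8/11) = 116*(13/(-138) - 8/11) = 116*(13*(-1/138) - 8/11) = 116*(-13/138 - 8/11) = 116*(-1247/1518) = -72326/759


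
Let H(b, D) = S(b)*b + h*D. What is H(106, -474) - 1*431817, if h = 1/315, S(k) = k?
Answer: -44161163/105 ≈ -4.2058e+5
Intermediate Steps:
h = 1/315 ≈ 0.0031746
H(b, D) = b² + D/315 (H(b, D) = b*b + D/315 = b² + D/315)
H(106, -474) - 1*431817 = (106² + (1/315)*(-474)) - 1*431817 = (11236 - 158/105) - 431817 = 1179622/105 - 431817 = -44161163/105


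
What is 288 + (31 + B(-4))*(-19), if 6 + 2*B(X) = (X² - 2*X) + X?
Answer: -434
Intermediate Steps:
B(X) = -3 + X²/2 - X/2 (B(X) = -3 + ((X² - 2*X) + X)/2 = -3 + (X² - X)/2 = -3 + (X²/2 - X/2) = -3 + X²/2 - X/2)
288 + (31 + B(-4))*(-19) = 288 + (31 + (-3 + (½)*(-4)² - ½*(-4)))*(-19) = 288 + (31 + (-3 + (½)*16 + 2))*(-19) = 288 + (31 + (-3 + 8 + 2))*(-19) = 288 + (31 + 7)*(-19) = 288 + 38*(-19) = 288 - 722 = -434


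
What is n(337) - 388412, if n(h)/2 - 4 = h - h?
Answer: -388404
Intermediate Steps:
n(h) = 8 (n(h) = 8 + 2*(h - h) = 8 + 2*0 = 8 + 0 = 8)
n(337) - 388412 = 8 - 388412 = -388404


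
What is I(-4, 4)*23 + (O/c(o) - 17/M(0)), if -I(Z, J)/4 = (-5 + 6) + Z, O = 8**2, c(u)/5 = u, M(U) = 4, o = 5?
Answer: 27431/100 ≈ 274.31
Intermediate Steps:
c(u) = 5*u
O = 64
I(Z, J) = -4 - 4*Z (I(Z, J) = -4*((-5 + 6) + Z) = -4*(1 + Z) = -4 - 4*Z)
I(-4, 4)*23 + (O/c(o) - 17/M(0)) = (-4 - 4*(-4))*23 + (64/((5*5)) - 17/4) = (-4 + 16)*23 + (64/25 - 17*1/4) = 12*23 + (64*(1/25) - 17/4) = 276 + (64/25 - 17/4) = 276 - 169/100 = 27431/100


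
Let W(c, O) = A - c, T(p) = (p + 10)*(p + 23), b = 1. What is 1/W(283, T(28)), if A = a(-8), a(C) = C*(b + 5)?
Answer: -1/331 ≈ -0.0030211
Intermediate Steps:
a(C) = 6*C (a(C) = C*(1 + 5) = C*6 = 6*C)
T(p) = (10 + p)*(23 + p)
A = -48 (A = 6*(-8) = -48)
W(c, O) = -48 - c
1/W(283, T(28)) = 1/(-48 - 1*283) = 1/(-48 - 283) = 1/(-331) = -1/331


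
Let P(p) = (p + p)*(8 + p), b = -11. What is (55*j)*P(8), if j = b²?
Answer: 1703680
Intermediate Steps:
P(p) = 2*p*(8 + p) (P(p) = (2*p)*(8 + p) = 2*p*(8 + p))
j = 121 (j = (-11)² = 121)
(55*j)*P(8) = (55*121)*(2*8*(8 + 8)) = 6655*(2*8*16) = 6655*256 = 1703680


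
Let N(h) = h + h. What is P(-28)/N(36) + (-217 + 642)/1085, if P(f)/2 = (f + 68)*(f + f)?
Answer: -120755/1953 ≈ -61.831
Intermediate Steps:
N(h) = 2*h
P(f) = 4*f*(68 + f) (P(f) = 2*((f + 68)*(f + f)) = 2*((68 + f)*(2*f)) = 2*(2*f*(68 + f)) = 4*f*(68 + f))
P(-28)/N(36) + (-217 + 642)/1085 = (4*(-28)*(68 - 28))/((2*36)) + (-217 + 642)/1085 = (4*(-28)*40)/72 + 425*(1/1085) = -4480*1/72 + 85/217 = -560/9 + 85/217 = -120755/1953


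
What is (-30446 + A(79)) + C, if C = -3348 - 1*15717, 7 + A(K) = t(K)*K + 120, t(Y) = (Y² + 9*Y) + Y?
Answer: 506051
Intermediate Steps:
t(Y) = Y² + 10*Y
A(K) = 113 + K²*(10 + K) (A(K) = -7 + ((K*(10 + K))*K + 120) = -7 + (K²*(10 + K) + 120) = -7 + (120 + K²*(10 + K)) = 113 + K²*(10 + K))
C = -19065 (C = -3348 - 15717 = -19065)
(-30446 + A(79)) + C = (-30446 + (113 + 79²*(10 + 79))) - 19065 = (-30446 + (113 + 6241*89)) - 19065 = (-30446 + (113 + 555449)) - 19065 = (-30446 + 555562) - 19065 = 525116 - 19065 = 506051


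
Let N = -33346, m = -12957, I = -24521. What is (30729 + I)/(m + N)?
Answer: -6208/46303 ≈ -0.13407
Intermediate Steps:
(30729 + I)/(m + N) = (30729 - 24521)/(-12957 - 33346) = 6208/(-46303) = 6208*(-1/46303) = -6208/46303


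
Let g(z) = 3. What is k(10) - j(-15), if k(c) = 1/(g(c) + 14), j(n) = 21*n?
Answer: 5356/17 ≈ 315.06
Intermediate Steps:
k(c) = 1/17 (k(c) = 1/(3 + 14) = 1/17)
k(10) - j(-15) = 1/17 - 21*(-15) = 1/17 - 1*(-315) = 1/17 + 315 = 5356/17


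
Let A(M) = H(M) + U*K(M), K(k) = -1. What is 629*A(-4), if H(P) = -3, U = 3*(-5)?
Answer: 7548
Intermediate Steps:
U = -15
A(M) = 12 (A(M) = -3 - 15*(-1) = -3 + 15 = 12)
629*A(-4) = 629*12 = 7548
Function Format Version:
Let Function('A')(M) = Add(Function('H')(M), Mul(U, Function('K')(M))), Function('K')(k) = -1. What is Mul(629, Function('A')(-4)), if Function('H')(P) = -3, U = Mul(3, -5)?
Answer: 7548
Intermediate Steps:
U = -15
Function('A')(M) = 12 (Function('A')(M) = Add(-3, Mul(-15, -1)) = Add(-3, 15) = 12)
Mul(629, Function('A')(-4)) = Mul(629, 12) = 7548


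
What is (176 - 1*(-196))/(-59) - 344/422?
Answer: -88640/12449 ≈ -7.1202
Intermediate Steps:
(176 - 1*(-196))/(-59) - 344/422 = (176 + 196)*(-1/59) - 344*1/422 = 372*(-1/59) - 172/211 = -372/59 - 172/211 = -88640/12449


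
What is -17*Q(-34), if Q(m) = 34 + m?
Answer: 0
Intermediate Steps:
-17*Q(-34) = -17*(34 - 34) = -17*0 = 0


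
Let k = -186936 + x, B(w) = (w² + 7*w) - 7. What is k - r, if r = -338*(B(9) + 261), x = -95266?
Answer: -147678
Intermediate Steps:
B(w) = -7 + w² + 7*w
k = -282202 (k = -186936 - 95266 = -282202)
r = -134524 (r = -338*((-7 + 9² + 7*9) + 261) = -338*((-7 + 81 + 63) + 261) = -338*(137 + 261) = -338*398 = -134524)
k - r = -282202 - 1*(-134524) = -282202 + 134524 = -147678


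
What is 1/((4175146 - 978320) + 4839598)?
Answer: 1/8036424 ≈ 1.2443e-7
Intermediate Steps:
1/((4175146 - 978320) + 4839598) = 1/(3196826 + 4839598) = 1/8036424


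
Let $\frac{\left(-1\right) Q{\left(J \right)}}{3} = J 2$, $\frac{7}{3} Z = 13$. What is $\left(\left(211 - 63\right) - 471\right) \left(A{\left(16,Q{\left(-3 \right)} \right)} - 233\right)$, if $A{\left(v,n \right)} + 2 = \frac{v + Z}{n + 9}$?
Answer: $\frac{14297272}{189} \approx 75647.0$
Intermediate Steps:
$Z = \frac{39}{7}$ ($Z = \frac{3}{7} \cdot 13 = \frac{39}{7} \approx 5.5714$)
$Q{\left(J \right)} = - 6 J$ ($Q{\left(J \right)} = - 3 J 2 = - 3 \cdot 2 J = - 6 J$)
$A{\left(v,n \right)} = -2 + \frac{\frac{39}{7} + v}{9 + n}$ ($A{\left(v,n \right)} = -2 + \frac{v + \frac{39}{7}}{n + 9} = -2 + \frac{\frac{39}{7} + v}{9 + n}$)
$\left(\left(211 - 63\right) - 471\right) \left(A{\left(16,Q{\left(-3 \right)} \right)} - 233\right) = \left(\left(211 - 63\right) - 471\right) \left(\frac{- \frac{87}{7} + 16 - 2 \left(\left(-6\right) \left(-3\right)\right)}{9 - -18} - 233\right) = \left(148 - 471\right) \left(\frac{- \frac{87}{7} + 16 - 36}{9 + 18} - 233\right) = - 323 \left(\frac{- \frac{87}{7} + 16 - 36}{27} - 233\right) = - 323 \left(\frac{1}{27} \left(- \frac{227}{7}\right) - 233\right) = - 323 \left(- \frac{227}{189} - 233\right) = \left(-323\right) \left(- \frac{44264}{189}\right) = \frac{14297272}{189}$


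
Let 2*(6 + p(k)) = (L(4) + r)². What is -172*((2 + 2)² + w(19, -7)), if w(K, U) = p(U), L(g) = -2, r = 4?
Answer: -2064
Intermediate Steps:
p(k) = -4 (p(k) = -6 + (-2 + 4)²/2 = -6 + (½)*2² = -6 + (½)*4 = -6 + 2 = -4)
w(K, U) = -4
-172*((2 + 2)² + w(19, -7)) = -172*((2 + 2)² - 4) = -172*(4² - 4) = -172*(16 - 4) = -172*12 = -2064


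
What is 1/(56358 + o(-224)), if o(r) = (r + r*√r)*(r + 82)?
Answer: 44083/117202494546 - 31808*I*√14/58601247273 ≈ 3.7613e-7 - 2.0309e-6*I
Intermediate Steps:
o(r) = (82 + r)*(r + r^(3/2)) (o(r) = (r + r^(3/2))*(82 + r) = (82 + r)*(r + r^(3/2)))
1/(56358 + o(-224)) = 1/(56358 + ((-224)² + (-224)^(5/2) + 82*(-224) + 82*(-224)^(3/2))) = 1/(56358 + (50176 + 200704*I*√14 - 18368 + 82*(-896*I*√14))) = 1/(56358 + (50176 + 200704*I*√14 - 18368 - 73472*I*√14)) = 1/(56358 + (31808 + 127232*I*√14)) = 1/(88166 + 127232*I*√14)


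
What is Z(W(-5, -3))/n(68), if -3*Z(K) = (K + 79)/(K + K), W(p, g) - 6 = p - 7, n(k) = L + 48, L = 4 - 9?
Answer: 73/1548 ≈ 0.047158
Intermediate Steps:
L = -5
n(k) = 43 (n(k) = -5 + 48 = 43)
W(p, g) = -1 + p (W(p, g) = 6 + (p - 7) = 6 + (-7 + p) = -1 + p)
Z(K) = -(79 + K)/(6*K) (Z(K) = -(K + 79)/(3*(K + K)) = -(79 + K)/(3*(2*K)) = -(79 + K)*1/(2*K)/3 = -(79 + K)/(6*K))
Z(W(-5, -3))/n(68) = ((-79 - (-1 - 5))/(6*(-1 - 5)))/43 = ((⅙)*(-79 - 1*(-6))/(-6))*(1/43) = ((⅙)*(-⅙)*(-79 + 6))*(1/43) = ((⅙)*(-⅙)*(-73))*(1/43) = (73/36)*(1/43) = 73/1548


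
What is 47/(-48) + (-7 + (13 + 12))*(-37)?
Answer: -32015/48 ≈ -666.98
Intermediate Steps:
47/(-48) + (-7 + (13 + 12))*(-37) = 47*(-1/48) + (-7 + 25)*(-37) = -47/48 + 18*(-37) = -47/48 - 666 = -32015/48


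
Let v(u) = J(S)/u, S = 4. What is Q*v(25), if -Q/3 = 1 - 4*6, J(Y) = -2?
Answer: -138/25 ≈ -5.5200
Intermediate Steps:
Q = 69 (Q = -3*(1 - 4*6) = -3*(1 - 24) = -3*(-23) = 69)
v(u) = -2/u
Q*v(25) = 69*(-2/25) = -138/25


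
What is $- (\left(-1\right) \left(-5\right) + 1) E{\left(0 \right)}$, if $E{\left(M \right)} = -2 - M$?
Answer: $12$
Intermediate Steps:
$- (\left(-1\right) \left(-5\right) + 1) E{\left(0 \right)} = - (\left(-1\right) \left(-5\right) + 1) \left(-2 - 0\right) = - (5 + 1) \left(-2 + 0\right) = \left(-1\right) 6 \left(-2\right) = \left(-6\right) \left(-2\right) = 12$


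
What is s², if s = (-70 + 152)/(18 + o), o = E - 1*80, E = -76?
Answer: 1681/4761 ≈ 0.35308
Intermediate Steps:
o = -156 (o = -76 - 1*80 = -76 - 80 = -156)
s = -41/69 (s = (-70 + 152)/(18 - 156) = 82/(-138) = 82*(-1/138) = -41/69 ≈ -0.59420)
s² = (-41/69)² = 1681/4761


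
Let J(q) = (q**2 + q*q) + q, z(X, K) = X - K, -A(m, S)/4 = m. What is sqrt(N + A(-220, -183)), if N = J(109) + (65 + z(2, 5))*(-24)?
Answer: sqrt(23263) ≈ 152.52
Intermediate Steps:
A(m, S) = -4*m
J(q) = q + 2*q**2 (J(q) = (q**2 + q**2) + q = 2*q**2 + q = q + 2*q**2)
N = 22383 (N = 109*(1 + 2*109) + (65 + (2 - 1*5))*(-24) = 109*(1 + 218) + (65 + (2 - 5))*(-24) = 109*219 + (65 - 3)*(-24) = 23871 + 62*(-24) = 23871 - 1488 = 22383)
sqrt(N + A(-220, -183)) = sqrt(22383 - 4*(-220)) = sqrt(22383 + 880) = sqrt(23263)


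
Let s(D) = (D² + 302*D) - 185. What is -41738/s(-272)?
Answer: 41738/8345 ≈ 5.0016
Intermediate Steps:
s(D) = -185 + D² + 302*D
-41738/s(-272) = -41738/(-185 + (-272)² + 302*(-272)) = -41738/(-185 + 73984 - 82144) = -41738/(-8345) = -41738*(-1/8345) = 41738/8345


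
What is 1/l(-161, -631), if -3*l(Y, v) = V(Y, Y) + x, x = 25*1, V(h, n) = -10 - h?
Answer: -3/176 ≈ -0.017045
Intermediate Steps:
x = 25
l(Y, v) = -5 + Y/3 (l(Y, v) = -((-10 - Y) + 25)/3 = -(15 - Y)/3 = -5 + Y/3)
1/l(-161, -631) = 1/(-5 + (1/3)*(-161)) = 1/(-5 - 161/3) = 1/(-176/3) = -3/176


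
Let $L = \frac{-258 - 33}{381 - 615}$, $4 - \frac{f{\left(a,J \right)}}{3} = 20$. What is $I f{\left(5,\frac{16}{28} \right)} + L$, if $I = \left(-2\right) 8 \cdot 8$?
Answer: $\frac{479329}{78} \approx 6145.2$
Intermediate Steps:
$f{\left(a,J \right)} = -48$ ($f{\left(a,J \right)} = 12 - 60 = -48$)
$L = \frac{97}{78}$ ($L = - \frac{291}{-234} = \left(-291\right) \left(- \frac{1}{234}\right) = \frac{97}{78} \approx 1.2436$)
$I = -128$ ($I = \left(-16\right) 8 = -128$)
$I f{\left(5,\frac{16}{28} \right)} + L = \left(-128\right) \left(-48\right) + \frac{97}{78} = 6144 + \frac{97}{78} = \frac{479329}{78}$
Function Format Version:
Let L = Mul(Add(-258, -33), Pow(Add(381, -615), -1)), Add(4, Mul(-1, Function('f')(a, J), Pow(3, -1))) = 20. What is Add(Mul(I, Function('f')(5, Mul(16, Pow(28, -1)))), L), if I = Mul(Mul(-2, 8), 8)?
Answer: Rational(479329, 78) ≈ 6145.2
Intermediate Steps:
Function('f')(a, J) = -48 (Function('f')(a, J) = Add(12, Mul(-3, 20)) = Add(12, -60) = -48)
L = Rational(97, 78) (L = Mul(-291, Pow(-234, -1)) = Mul(-291, Rational(-1, 234)) = Rational(97, 78) ≈ 1.2436)
I = -128 (I = Mul(-16, 8) = -128)
Add(Mul(I, Function('f')(5, Mul(16, Pow(28, -1)))), L) = Add(Mul(-128, -48), Rational(97, 78)) = Add(6144, Rational(97, 78)) = Rational(479329, 78)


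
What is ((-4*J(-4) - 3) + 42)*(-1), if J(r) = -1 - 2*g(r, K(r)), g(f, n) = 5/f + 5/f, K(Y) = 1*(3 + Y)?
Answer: -23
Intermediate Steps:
K(Y) = 3 + Y
g(f, n) = 10/f
J(r) = -1 - 20/r
((-4*J(-4) - 3) + 42)*(-1) = ((-4*(-20 - 1*(-4))/(-4) - 3) + 42)*(-1) = ((-(-1)*(-20 + 4) - 3) + 42)*(-1) = ((-(-1)*(-16) - 3) + 42)*(-1) = ((-4*4 - 3) + 42)*(-1) = ((-16 - 3) + 42)*(-1) = (-19 + 42)*(-1) = 23*(-1) = -23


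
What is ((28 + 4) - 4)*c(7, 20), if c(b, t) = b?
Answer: 196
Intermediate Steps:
((28 + 4) - 4)*c(7, 20) = ((28 + 4) - 4)*7 = (32 - 4)*7 = 28*7 = 196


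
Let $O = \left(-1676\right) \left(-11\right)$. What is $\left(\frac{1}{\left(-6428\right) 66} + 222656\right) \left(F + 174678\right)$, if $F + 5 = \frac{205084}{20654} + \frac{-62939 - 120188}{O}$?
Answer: $\frac{136581858236072170265291}{3511824821472} \approx 3.8892 \cdot 10^{10}$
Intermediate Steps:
$O = 18436$
$F = - \frac{952631077}{190388572}$ ($F = -5 + \left(\frac{205084}{20654} + \frac{-62939 - 120188}{18436}\right) = -5 + \left(205084 \cdot \frac{1}{20654} + \left(-62939 - 120188\right) \frac{1}{18436}\right) = -5 + \left(\frac{102542}{10327} - \frac{183127}{18436}\right) = -5 - \frac{688217}{190388572} = - \frac{952631077}{190388572} \approx -5.0036$)
$\left(\frac{1}{\left(-6428\right) 66} + 222656\right) \left(F + 174678\right) = \left(\frac{1}{\left(-6428\right) 66} + 222656\right) \left(- \frac{952631077}{190388572} + 174678\right) = \left(\frac{1}{-424248} + 222656\right) \frac{33255742348739}{190388572} = \left(- \frac{1}{424248} + 222656\right) \frac{33255742348739}{190388572} = \frac{94461362687}{424248} \cdot \frac{33255742348739}{190388572} = \frac{136581858236072170265291}{3511824821472}$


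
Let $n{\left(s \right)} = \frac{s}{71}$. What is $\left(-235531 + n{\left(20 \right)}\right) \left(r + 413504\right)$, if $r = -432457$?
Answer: $\frac{316944972993}{71} \approx 4.464 \cdot 10^{9}$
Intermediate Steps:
$n{\left(s \right)} = \frac{s}{71}$ ($n{\left(s \right)} = s \frac{1}{71} = \frac{s}{71}$)
$\left(-235531 + n{\left(20 \right)}\right) \left(r + 413504\right) = \left(-235531 + \frac{1}{71} \cdot 20\right) \left(-432457 + 413504\right) = \left(-235531 + \frac{20}{71}\right) \left(-18953\right) = \left(- \frac{16722681}{71}\right) \left(-18953\right) = \frac{316944972993}{71}$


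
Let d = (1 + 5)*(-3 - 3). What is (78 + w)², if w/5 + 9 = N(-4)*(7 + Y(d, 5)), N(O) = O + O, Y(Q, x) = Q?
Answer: 1423249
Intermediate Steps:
d = -36 (d = 6*(-6) = -36)
N(O) = 2*O
w = 1115 (w = -45 + 5*((2*(-4))*(7 - 36)) = -45 + 5*(-8*(-29)) = -45 + 5*232 = -45 + 1160 = 1115)
(78 + w)² = (78 + 1115)² = 1193² = 1423249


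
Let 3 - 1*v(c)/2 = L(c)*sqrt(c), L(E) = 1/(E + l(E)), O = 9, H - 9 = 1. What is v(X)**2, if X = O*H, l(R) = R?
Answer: (180 - sqrt(10))**2/900 ≈ 34.746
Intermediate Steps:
H = 10 (H = 9 + 1 = 10)
L(E) = 1/(2*E) (L(E) = 1/(E + E) = 1/(2*E))
X = 90 (X = 9*10 = 90)
v(c) = 6 - 1/sqrt(c) (v(c) = 6 - 2*1/(2*c)*sqrt(c) = 6 - 1/sqrt(c))
v(X)**2 = (6 - 1/sqrt(90))**2 = (6 - sqrt(10)/30)**2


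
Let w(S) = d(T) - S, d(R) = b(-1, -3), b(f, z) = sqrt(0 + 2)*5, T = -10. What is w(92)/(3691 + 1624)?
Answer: -92/5315 + sqrt(2)/1063 ≈ -0.015979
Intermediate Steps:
b(f, z) = 5*sqrt(2) (b(f, z) = sqrt(2)*5 = 5*sqrt(2))
d(R) = 5*sqrt(2)
w(S) = -S + 5*sqrt(2) (w(S) = 5*sqrt(2) - S = -S + 5*sqrt(2))
w(92)/(3691 + 1624) = (-1*92 + 5*sqrt(2))/(3691 + 1624) = (-92 + 5*sqrt(2))/5315 = (-92 + 5*sqrt(2))*(1/5315) = -92/5315 + sqrt(2)/1063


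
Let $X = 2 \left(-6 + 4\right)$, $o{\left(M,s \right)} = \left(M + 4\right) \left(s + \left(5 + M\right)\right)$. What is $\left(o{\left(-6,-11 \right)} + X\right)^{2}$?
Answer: $400$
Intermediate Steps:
$o{\left(M,s \right)} = \left(4 + M\right) \left(5 + M + s\right)$
$X = -4$ ($X = 2 \left(-2\right) = -4$)
$\left(o{\left(-6,-11 \right)} + X\right)^{2} = \left(\left(20 + \left(-6\right)^{2} + 4 \left(-11\right) + 9 \left(-6\right) - -66\right) - 4\right)^{2} = \left(\left(20 + 36 - 44 - 54 + 66\right) - 4\right)^{2} = \left(24 - 4\right)^{2} = 20^{2} = 400$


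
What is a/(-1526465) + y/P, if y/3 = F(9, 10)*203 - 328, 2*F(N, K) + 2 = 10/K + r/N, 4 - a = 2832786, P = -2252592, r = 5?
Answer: 9574216041151/5157754270920 ≈ 1.8563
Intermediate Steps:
a = -2832782 (a = 4 - 1*2832786 = 4 - 2832786 = -2832782)
F(N, K) = -1 + 5/K + 5/(2*N) (F(N, K) = -1 + (10/K + 5/N)/2 = -1 + (5/N + 10/K)/2 = -1 + (5/K + 5/(2*N)) = -1 + 5/K + 5/(2*N))
y = -3358/3 (y = 3*((-1 + 5/10 + (5/2)/9)*203 - 328) = 3*((-1 + 5*(1/10) + (5/2)*(1/9))*203 - 328) = 3*((-1 + 1/2 + 5/18)*203 - 328) = 3*(-2/9*203 - 328) = 3*(-406/9 - 328) = 3*(-3358/9) = -3358/3 ≈ -1119.3)
a/(-1526465) + y/P = -2832782/(-1526465) - 3358/3/(-2252592) = -2832782*(-1/1526465) - 3358/3*(-1/2252592) = 2832782/1526465 + 1679/3378888 = 9574216041151/5157754270920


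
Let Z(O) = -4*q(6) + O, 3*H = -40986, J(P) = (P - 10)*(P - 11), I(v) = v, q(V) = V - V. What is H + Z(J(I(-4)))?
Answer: -13452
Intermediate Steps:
q(V) = 0
J(P) = (-11 + P)*(-10 + P) (J(P) = (-10 + P)*(-11 + P) = (-11 + P)*(-10 + P))
H = -13662 (H = (1/3)*(-40986) = -13662)
Z(O) = O (Z(O) = -4*0 + O = 0 + O = O)
H + Z(J(I(-4))) = -13662 + (110 + (-4)**2 - 21*(-4)) = -13662 + (110 + 16 + 84) = -13662 + 210 = -13452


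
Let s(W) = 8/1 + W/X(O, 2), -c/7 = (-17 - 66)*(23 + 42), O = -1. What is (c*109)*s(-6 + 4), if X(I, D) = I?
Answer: 41163850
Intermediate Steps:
c = 37765 (c = -7*(-17 - 66)*(23 + 42) = -(-581)*65 = -7*(-5395) = 37765)
s(W) = 8 - W (s(W) = 8/1 + W/(-1) = 8*1 + W*(-1) = 8 - W)
(c*109)*s(-6 + 4) = (37765*109)*(8 - (-6 + 4)) = 4116385*(8 - 1*(-2)) = 4116385*(8 + 2) = 4116385*10 = 41163850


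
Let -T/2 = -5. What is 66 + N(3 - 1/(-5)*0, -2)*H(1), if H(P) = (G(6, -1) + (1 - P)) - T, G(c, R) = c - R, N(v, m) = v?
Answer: 57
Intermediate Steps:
T = 10 (T = -2*(-5) = 10)
H(P) = -2 - P (H(P) = ((6 - 1*(-1)) + (1 - P)) - 1*10 = ((6 + 1) + (1 - P)) - 10 = (7 + (1 - P)) - 10 = (8 - P) - 10 = -2 - P)
66 + N(3 - 1/(-5)*0, -2)*H(1) = 66 + (3 - 1/(-5)*0)*(-2 - 1*1) = 66 + (3 - 1*(-⅕)*0)*(-2 - 1) = 66 + (3 + (⅕)*0)*(-3) = 66 + (3 + 0)*(-3) = 66 + 3*(-3) = 66 - 9 = 57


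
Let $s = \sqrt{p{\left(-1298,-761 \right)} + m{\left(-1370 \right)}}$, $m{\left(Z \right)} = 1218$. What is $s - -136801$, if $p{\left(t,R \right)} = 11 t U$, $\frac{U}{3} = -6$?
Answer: $136801 + \sqrt{258222} \approx 1.3731 \cdot 10^{5}$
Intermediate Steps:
$U = -18$ ($U = 3 \left(-6\right) = -18$)
$p{\left(t,R \right)} = - 198 t$ ($p{\left(t,R \right)} = 11 t \left(-18\right) = - 198 t$)
$s = \sqrt{258222}$ ($s = \sqrt{\left(-198\right) \left(-1298\right) + 1218} = \sqrt{257004 + 1218} = \sqrt{258222} \approx 508.16$)
$s - -136801 = \sqrt{258222} - -136801 = \sqrt{258222} + 136801 = 136801 + \sqrt{258222}$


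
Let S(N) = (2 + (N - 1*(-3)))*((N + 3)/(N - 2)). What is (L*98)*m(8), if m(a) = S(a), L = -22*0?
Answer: 0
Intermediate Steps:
L = 0
S(N) = (3 + N)*(5 + N)/(-2 + N) (S(N) = (2 + (N + 3))*((3 + N)/(-2 + N)) = (2 + (3 + N))*((3 + N)/(-2 + N)) = (5 + N)*((3 + N)/(-2 + N)) = (3 + N)*(5 + N)/(-2 + N))
m(a) = (15 + a² + 8*a)/(-2 + a)
(L*98)*m(8) = (0*98)*((15 + 8² + 8*8)/(-2 + 8)) = 0*((15 + 64 + 64)/6) = 0*((⅙)*143) = 0*(143/6) = 0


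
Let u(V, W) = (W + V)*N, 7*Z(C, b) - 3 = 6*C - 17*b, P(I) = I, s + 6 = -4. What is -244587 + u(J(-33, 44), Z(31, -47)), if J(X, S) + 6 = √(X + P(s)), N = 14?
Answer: -242695 + 14*I*√43 ≈ -2.427e+5 + 91.804*I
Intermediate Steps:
s = -10 (s = -6 - 4 = -10)
J(X, S) = -6 + √(-10 + X) (J(X, S) = -6 + √(X - 10) = -6 + √(-10 + X))
Z(C, b) = 3/7 - 17*b/7 + 6*C/7 (Z(C, b) = 3/7 + (6*C - 17*b)/7 = 3/7 + (-17*b + 6*C)/7 = 3/7 + (-17*b/7 + 6*C/7) = 3/7 - 17*b/7 + 6*C/7)
u(V, W) = 14*V + 14*W (u(V, W) = (W + V)*14 = (V + W)*14 = 14*V + 14*W)
-244587 + u(J(-33, 44), Z(31, -47)) = -244587 + (14*(-6 + √(-10 - 33)) + 14*(3/7 - 17/7*(-47) + (6/7)*31)) = -244587 + (14*(-6 + √(-43)) + 14*(3/7 + 799/7 + 186/7)) = -244587 + (14*(-6 + I*√43) + 14*(988/7)) = -244587 + ((-84 + 14*I*√43) + 1976) = -244587 + (1892 + 14*I*√43) = -242695 + 14*I*√43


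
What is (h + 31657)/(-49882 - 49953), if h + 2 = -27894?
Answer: -3761/99835 ≈ -0.037672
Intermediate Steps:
h = -27896 (h = -2 - 27894 = -27896)
(h + 31657)/(-49882 - 49953) = (-27896 + 31657)/(-49882 - 49953) = 3761/(-99835) = 3761*(-1/99835) = -3761/99835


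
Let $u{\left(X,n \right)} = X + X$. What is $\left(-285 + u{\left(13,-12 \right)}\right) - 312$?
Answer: $-571$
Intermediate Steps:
$u{\left(X,n \right)} = 2 X$
$\left(-285 + u{\left(13,-12 \right)}\right) - 312 = \left(-285 + 2 \cdot 13\right) - 312 = \left(-285 + 26\right) - 312 = -259 - 312 = -571$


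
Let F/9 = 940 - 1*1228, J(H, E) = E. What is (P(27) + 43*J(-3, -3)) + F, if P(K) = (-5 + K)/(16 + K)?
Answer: -116981/43 ≈ -2720.5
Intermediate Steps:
P(K) = (-5 + K)/(16 + K)
F = -2592 (F = 9*(940 - 1*1228) = 9*(940 - 1228) = 9*(-288) = -2592)
(P(27) + 43*J(-3, -3)) + F = ((-5 + 27)/(16 + 27) + 43*(-3)) - 2592 = (22/43 - 129) - 2592 = -5525/43 - 2592 = -116981/43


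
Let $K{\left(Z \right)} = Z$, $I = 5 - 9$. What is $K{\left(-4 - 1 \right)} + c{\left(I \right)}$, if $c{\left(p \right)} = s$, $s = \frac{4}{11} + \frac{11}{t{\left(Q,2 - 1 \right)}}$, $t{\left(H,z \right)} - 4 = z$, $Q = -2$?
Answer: $- \frac{134}{55} \approx -2.4364$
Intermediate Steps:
$I = -4$
$t{\left(H,z \right)} = 4 + z$
$s = \frac{141}{55}$ ($s = \frac{4}{11} + \frac{11}{4 + \left(2 - 1\right)} = 4 \cdot \frac{1}{11} + \frac{11}{4 + \left(2 - 1\right)} = \frac{4}{11} + \frac{11}{4 + 1} = \frac{4}{11} + \frac{11}{5} = \frac{141}{55} \approx 2.5636$)
$c{\left(p \right)} = \frac{141}{55}$
$K{\left(-4 - 1 \right)} + c{\left(I \right)} = \left(-4 - 1\right) + \frac{141}{55} = -5 + \frac{141}{55} = - \frac{134}{55}$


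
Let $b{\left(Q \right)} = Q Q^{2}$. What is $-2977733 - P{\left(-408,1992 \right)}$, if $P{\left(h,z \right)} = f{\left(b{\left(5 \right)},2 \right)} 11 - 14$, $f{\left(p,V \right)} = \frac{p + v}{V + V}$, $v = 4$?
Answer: $- \frac{11912295}{4} \approx -2.9781 \cdot 10^{6}$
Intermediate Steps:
$b{\left(Q \right)} = Q^{3}$
$f{\left(p,V \right)} = \frac{4 + p}{2 V}$ ($f{\left(p,V \right)} = \frac{p + 4}{V + V} = \frac{4 + p}{2 V}$)
$P{\left(h,z \right)} = \frac{1363}{4}$ ($P{\left(h,z \right)} = \frac{4 + 5^{3}}{2 \cdot 2} \cdot 11 - 14 = \frac{1}{2} \cdot \frac{1}{2} \left(4 + 125\right) 11 - 14 = \frac{1}{2} \cdot \frac{1}{2} \cdot 129 \cdot 11 - 14 = \frac{129}{4} \cdot 11 - 14 = \frac{1419}{4} - 14 = \frac{1363}{4}$)
$-2977733 - P{\left(-408,1992 \right)} = -2977733 - \frac{1363}{4} = - \frac{11912295}{4}$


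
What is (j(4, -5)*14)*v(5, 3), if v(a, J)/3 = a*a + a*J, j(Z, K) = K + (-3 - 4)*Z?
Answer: -55440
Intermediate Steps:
j(Z, K) = K - 7*Z
v(a, J) = 3*a² + 3*J*a (v(a, J) = 3*(a*a + a*J) = 3*(a² + J*a) = 3*a² + 3*J*a)
(j(4, -5)*14)*v(5, 3) = ((-5 - 7*4)*14)*(3*5*(3 + 5)) = ((-5 - 28)*14)*(3*5*8) = -33*14*120 = -462*120 = -55440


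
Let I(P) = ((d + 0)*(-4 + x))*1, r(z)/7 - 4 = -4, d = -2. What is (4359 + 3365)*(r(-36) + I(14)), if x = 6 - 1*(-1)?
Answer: -46344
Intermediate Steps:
x = 7 (x = 6 + 1 = 7)
r(z) = 0 (r(z) = 28 + 7*(-4) = 28 - 28 = 0)
I(P) = -6 (I(P) = ((-2 + 0)*(-4 + 7))*1 = -2*3*1 = -6*1 = -6)
(4359 + 3365)*(r(-36) + I(14)) = (4359 + 3365)*(0 - 6) = 7724*(-6) = -46344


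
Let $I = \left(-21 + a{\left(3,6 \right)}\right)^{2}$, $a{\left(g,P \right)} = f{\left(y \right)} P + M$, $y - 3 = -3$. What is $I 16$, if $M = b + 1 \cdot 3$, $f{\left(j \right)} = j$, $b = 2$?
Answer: $4096$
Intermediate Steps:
$y = 0$ ($y = 3 - 3 = 0$)
$M = 5$ ($M = 2 + 1 \cdot 3 = 2 + 3 = 5$)
$a{\left(g,P \right)} = 5$ ($a{\left(g,P \right)} = 0 P + 5 = 0 + 5 = 5$)
$I = 256$ ($I = \left(-21 + 5\right)^{2} = \left(-16\right)^{2} = 256$)
$I 16 = 256 \cdot 16 = 4096$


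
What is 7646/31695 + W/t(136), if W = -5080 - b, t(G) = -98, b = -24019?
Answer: -599522297/3106110 ≈ -193.01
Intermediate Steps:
W = 18939 (W = -5080 - 1*(-24019) = -5080 + 24019 = 18939)
7646/31695 + W/t(136) = 7646/31695 + 18939/(-98) = 7646*(1/31695) + 18939*(-1/98) = 7646/31695 - 18939/98 = -599522297/3106110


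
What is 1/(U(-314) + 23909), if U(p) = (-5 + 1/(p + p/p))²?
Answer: 97969/2344793177 ≈ 4.1782e-5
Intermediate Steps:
U(p) = (-5 + 1/(1 + p))² (U(p) = (-5 + 1/(p + 1))² = (-5 + 1/(1 + p))²)
1/(U(-314) + 23909) = 1/((4 + 5*(-314))²/(1 - 314)² + 23909) = 1/((4 - 1570)²/(-313)² + 23909) = 1/((1/97969)*(-1566)² + 23909) = 1/((1/97969)*2452356 + 23909) = 1/(2452356/97969 + 23909) = 1/(2344793177/97969) = 97969/2344793177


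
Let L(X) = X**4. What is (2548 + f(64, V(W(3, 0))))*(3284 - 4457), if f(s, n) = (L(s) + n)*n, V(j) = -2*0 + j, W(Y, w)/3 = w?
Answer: -2988804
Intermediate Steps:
W(Y, w) = 3*w
V(j) = j (V(j) = 0 + j = j)
f(s, n) = n*(n + s**4) (f(s, n) = (s**4 + n)*n = (n + s**4)*n = n*(n + s**4))
(2548 + f(64, V(W(3, 0))))*(3284 - 4457) = (2548 + (3*0)*(3*0 + 64**4))*(3284 - 4457) = (2548 + 0*(0 + 16777216))*(-1173) = (2548 + 0*16777216)*(-1173) = (2548 + 0)*(-1173) = 2548*(-1173) = -2988804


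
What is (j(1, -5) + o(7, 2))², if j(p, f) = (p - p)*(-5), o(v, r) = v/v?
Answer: 1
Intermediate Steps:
o(v, r) = 1
j(p, f) = 0 (j(p, f) = 0*(-5) = 0)
(j(1, -5) + o(7, 2))² = (0 + 1)² = 1² = 1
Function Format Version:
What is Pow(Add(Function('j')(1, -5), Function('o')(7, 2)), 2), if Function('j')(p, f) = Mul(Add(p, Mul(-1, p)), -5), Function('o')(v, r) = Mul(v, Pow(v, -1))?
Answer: 1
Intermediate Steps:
Function('o')(v, r) = 1
Function('j')(p, f) = 0 (Function('j')(p, f) = Mul(0, -5) = 0)
Pow(Add(Function('j')(1, -5), Function('o')(7, 2)), 2) = Pow(Add(0, 1), 2) = Pow(1, 2) = 1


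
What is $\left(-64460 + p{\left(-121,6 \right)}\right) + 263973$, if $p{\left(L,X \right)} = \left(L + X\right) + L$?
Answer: $199277$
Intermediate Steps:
$p{\left(L,X \right)} = X + 2 L$
$\left(-64460 + p{\left(-121,6 \right)}\right) + 263973 = \left(-64460 + \left(6 + 2 \left(-121\right)\right)\right) + 263973 = \left(-64460 + \left(6 - 242\right)\right) + 263973 = \left(-64460 - 236\right) + 263973 = -64696 + 263973 = 199277$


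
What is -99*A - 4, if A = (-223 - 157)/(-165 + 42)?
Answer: -12704/41 ≈ -309.85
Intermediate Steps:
A = 380/123 (A = -380/(-123) = -380*(-1/123) = 380/123 ≈ 3.0894)
-99*A - 4 = -99*380/123 - 4 = -12540/41 - 4 = -12704/41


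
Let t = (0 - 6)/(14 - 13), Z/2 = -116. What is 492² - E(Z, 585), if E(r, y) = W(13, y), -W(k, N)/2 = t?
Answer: 242052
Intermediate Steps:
Z = -232 (Z = 2*(-116) = -232)
t = -6 (t = -6/1 = -6*1 = -6)
W(k, N) = 12 (W(k, N) = -2*(-6) = 12)
E(r, y) = 12
492² - E(Z, 585) = 492² - 1*12 = 242064 - 12 = 242052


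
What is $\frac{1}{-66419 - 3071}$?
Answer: $- \frac{1}{69490} \approx -1.4391 \cdot 10^{-5}$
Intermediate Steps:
$\frac{1}{-66419 - 3071} = \frac{1}{-69490} = - \frac{1}{69490}$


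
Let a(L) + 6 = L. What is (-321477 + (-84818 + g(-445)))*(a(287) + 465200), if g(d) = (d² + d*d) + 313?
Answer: -4623157292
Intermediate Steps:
a(L) = -6 + L
g(d) = 313 + 2*d² (g(d) = (d² + d²) + 313 = 2*d² + 313 = 313 + 2*d²)
(-321477 + (-84818 + g(-445)))*(a(287) + 465200) = (-321477 + (-84818 + (313 + 2*(-445)²)))*((-6 + 287) + 465200) = (-321477 + (-84818 + (313 + 2*198025)))*(281 + 465200) = (-321477 + (-84818 + (313 + 396050)))*465481 = (-321477 + (-84818 + 396363))*465481 = (-321477 + 311545)*465481 = -9932*465481 = -4623157292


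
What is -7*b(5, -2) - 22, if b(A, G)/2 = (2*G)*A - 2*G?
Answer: 202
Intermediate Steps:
b(A, G) = -4*G + 4*A*G (b(A, G) = 2*((2*G)*A - 2*G) = 2*(2*A*G - 2*G) = 2*(-2*G + 2*A*G) = -4*G + 4*A*G)
-7*b(5, -2) - 22 = -28*(-2)*(-1 + 5) - 22 = -28*(-2)*4 - 22 = -7*(-32) - 22 = 224 - 22 = 202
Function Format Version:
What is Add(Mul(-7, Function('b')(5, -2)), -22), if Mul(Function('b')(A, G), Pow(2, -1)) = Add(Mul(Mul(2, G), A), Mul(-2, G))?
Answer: 202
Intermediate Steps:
Function('b')(A, G) = Add(Mul(-4, G), Mul(4, A, G)) (Function('b')(A, G) = Mul(2, Add(Mul(Mul(2, G), A), Mul(-2, G))) = Mul(2, Add(Mul(2, A, G), Mul(-2, G))) = Mul(2, Add(Mul(-2, G), Mul(2, A, G))) = Add(Mul(-4, G), Mul(4, A, G)))
Add(Mul(-7, Function('b')(5, -2)), -22) = Add(Mul(-7, Mul(4, -2, Add(-1, 5))), -22) = Add(Mul(-7, Mul(4, -2, 4)), -22) = Add(Mul(-7, -32), -22) = Add(224, -22) = 202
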